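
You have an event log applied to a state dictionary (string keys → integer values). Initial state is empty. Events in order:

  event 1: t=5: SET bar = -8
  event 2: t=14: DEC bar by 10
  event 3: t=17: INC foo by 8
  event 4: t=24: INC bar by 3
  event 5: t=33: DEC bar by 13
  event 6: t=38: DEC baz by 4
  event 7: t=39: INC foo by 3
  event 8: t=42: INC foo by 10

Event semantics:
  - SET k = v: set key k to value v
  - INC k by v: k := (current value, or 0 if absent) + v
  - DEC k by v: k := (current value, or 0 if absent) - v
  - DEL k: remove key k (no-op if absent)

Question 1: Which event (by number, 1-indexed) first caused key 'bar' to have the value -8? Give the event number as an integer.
Answer: 1

Derivation:
Looking for first event where bar becomes -8:
  event 1: bar (absent) -> -8  <-- first match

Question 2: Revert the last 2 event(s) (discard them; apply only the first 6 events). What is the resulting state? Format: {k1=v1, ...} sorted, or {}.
Answer: {bar=-28, baz=-4, foo=8}

Derivation:
Keep first 6 events (discard last 2):
  after event 1 (t=5: SET bar = -8): {bar=-8}
  after event 2 (t=14: DEC bar by 10): {bar=-18}
  after event 3 (t=17: INC foo by 8): {bar=-18, foo=8}
  after event 4 (t=24: INC bar by 3): {bar=-15, foo=8}
  after event 5 (t=33: DEC bar by 13): {bar=-28, foo=8}
  after event 6 (t=38: DEC baz by 4): {bar=-28, baz=-4, foo=8}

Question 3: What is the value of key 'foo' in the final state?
Track key 'foo' through all 8 events:
  event 1 (t=5: SET bar = -8): foo unchanged
  event 2 (t=14: DEC bar by 10): foo unchanged
  event 3 (t=17: INC foo by 8): foo (absent) -> 8
  event 4 (t=24: INC bar by 3): foo unchanged
  event 5 (t=33: DEC bar by 13): foo unchanged
  event 6 (t=38: DEC baz by 4): foo unchanged
  event 7 (t=39: INC foo by 3): foo 8 -> 11
  event 8 (t=42: INC foo by 10): foo 11 -> 21
Final: foo = 21

Answer: 21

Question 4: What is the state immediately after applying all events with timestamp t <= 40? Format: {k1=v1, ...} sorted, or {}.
Apply events with t <= 40 (7 events):
  after event 1 (t=5: SET bar = -8): {bar=-8}
  after event 2 (t=14: DEC bar by 10): {bar=-18}
  after event 3 (t=17: INC foo by 8): {bar=-18, foo=8}
  after event 4 (t=24: INC bar by 3): {bar=-15, foo=8}
  after event 5 (t=33: DEC bar by 13): {bar=-28, foo=8}
  after event 6 (t=38: DEC baz by 4): {bar=-28, baz=-4, foo=8}
  after event 7 (t=39: INC foo by 3): {bar=-28, baz=-4, foo=11}

Answer: {bar=-28, baz=-4, foo=11}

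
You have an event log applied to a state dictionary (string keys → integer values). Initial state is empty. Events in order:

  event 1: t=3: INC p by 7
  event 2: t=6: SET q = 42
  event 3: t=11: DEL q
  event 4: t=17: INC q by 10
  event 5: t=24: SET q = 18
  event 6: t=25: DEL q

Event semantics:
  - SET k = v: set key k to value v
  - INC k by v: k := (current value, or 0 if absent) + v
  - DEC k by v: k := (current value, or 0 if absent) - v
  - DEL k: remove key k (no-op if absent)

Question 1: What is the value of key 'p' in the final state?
Answer: 7

Derivation:
Track key 'p' through all 6 events:
  event 1 (t=3: INC p by 7): p (absent) -> 7
  event 2 (t=6: SET q = 42): p unchanged
  event 3 (t=11: DEL q): p unchanged
  event 4 (t=17: INC q by 10): p unchanged
  event 5 (t=24: SET q = 18): p unchanged
  event 6 (t=25: DEL q): p unchanged
Final: p = 7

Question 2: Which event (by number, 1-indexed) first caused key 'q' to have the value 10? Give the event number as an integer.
Looking for first event where q becomes 10:
  event 2: q = 42
  event 3: q = (absent)
  event 4: q (absent) -> 10  <-- first match

Answer: 4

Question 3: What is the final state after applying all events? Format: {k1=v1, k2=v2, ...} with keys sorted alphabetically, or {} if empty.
Answer: {p=7}

Derivation:
  after event 1 (t=3: INC p by 7): {p=7}
  after event 2 (t=6: SET q = 42): {p=7, q=42}
  after event 3 (t=11: DEL q): {p=7}
  after event 4 (t=17: INC q by 10): {p=7, q=10}
  after event 5 (t=24: SET q = 18): {p=7, q=18}
  after event 6 (t=25: DEL q): {p=7}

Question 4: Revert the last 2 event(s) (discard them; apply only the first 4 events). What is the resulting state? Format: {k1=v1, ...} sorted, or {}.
Keep first 4 events (discard last 2):
  after event 1 (t=3: INC p by 7): {p=7}
  after event 2 (t=6: SET q = 42): {p=7, q=42}
  after event 3 (t=11: DEL q): {p=7}
  after event 4 (t=17: INC q by 10): {p=7, q=10}

Answer: {p=7, q=10}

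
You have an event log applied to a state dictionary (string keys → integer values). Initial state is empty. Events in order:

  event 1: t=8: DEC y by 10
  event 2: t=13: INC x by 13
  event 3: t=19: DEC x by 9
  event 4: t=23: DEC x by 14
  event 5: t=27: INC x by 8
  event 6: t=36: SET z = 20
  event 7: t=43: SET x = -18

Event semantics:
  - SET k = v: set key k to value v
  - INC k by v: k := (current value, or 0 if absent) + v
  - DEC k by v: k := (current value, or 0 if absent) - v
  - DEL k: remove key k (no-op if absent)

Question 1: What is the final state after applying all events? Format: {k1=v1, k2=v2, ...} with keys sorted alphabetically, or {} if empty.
  after event 1 (t=8: DEC y by 10): {y=-10}
  after event 2 (t=13: INC x by 13): {x=13, y=-10}
  after event 3 (t=19: DEC x by 9): {x=4, y=-10}
  after event 4 (t=23: DEC x by 14): {x=-10, y=-10}
  after event 5 (t=27: INC x by 8): {x=-2, y=-10}
  after event 6 (t=36: SET z = 20): {x=-2, y=-10, z=20}
  after event 7 (t=43: SET x = -18): {x=-18, y=-10, z=20}

Answer: {x=-18, y=-10, z=20}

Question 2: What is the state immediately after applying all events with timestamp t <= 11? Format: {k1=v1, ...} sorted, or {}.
Apply events with t <= 11 (1 events):
  after event 1 (t=8: DEC y by 10): {y=-10}

Answer: {y=-10}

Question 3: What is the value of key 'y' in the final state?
Answer: -10

Derivation:
Track key 'y' through all 7 events:
  event 1 (t=8: DEC y by 10): y (absent) -> -10
  event 2 (t=13: INC x by 13): y unchanged
  event 3 (t=19: DEC x by 9): y unchanged
  event 4 (t=23: DEC x by 14): y unchanged
  event 5 (t=27: INC x by 8): y unchanged
  event 6 (t=36: SET z = 20): y unchanged
  event 7 (t=43: SET x = -18): y unchanged
Final: y = -10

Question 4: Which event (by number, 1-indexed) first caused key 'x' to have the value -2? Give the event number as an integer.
Looking for first event where x becomes -2:
  event 2: x = 13
  event 3: x = 4
  event 4: x = -10
  event 5: x -10 -> -2  <-- first match

Answer: 5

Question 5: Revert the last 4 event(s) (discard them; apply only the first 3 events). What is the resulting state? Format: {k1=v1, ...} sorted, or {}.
Answer: {x=4, y=-10}

Derivation:
Keep first 3 events (discard last 4):
  after event 1 (t=8: DEC y by 10): {y=-10}
  after event 2 (t=13: INC x by 13): {x=13, y=-10}
  after event 3 (t=19: DEC x by 9): {x=4, y=-10}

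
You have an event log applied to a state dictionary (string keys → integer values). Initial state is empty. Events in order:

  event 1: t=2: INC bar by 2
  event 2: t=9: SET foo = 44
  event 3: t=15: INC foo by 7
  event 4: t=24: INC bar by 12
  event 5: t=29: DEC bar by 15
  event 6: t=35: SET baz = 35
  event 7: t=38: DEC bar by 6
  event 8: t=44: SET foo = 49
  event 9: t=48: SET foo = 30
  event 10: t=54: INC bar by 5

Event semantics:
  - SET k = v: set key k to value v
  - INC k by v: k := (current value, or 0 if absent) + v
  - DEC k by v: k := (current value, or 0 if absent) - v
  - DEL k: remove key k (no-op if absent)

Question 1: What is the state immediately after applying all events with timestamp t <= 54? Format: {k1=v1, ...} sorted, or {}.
Answer: {bar=-2, baz=35, foo=30}

Derivation:
Apply events with t <= 54 (10 events):
  after event 1 (t=2: INC bar by 2): {bar=2}
  after event 2 (t=9: SET foo = 44): {bar=2, foo=44}
  after event 3 (t=15: INC foo by 7): {bar=2, foo=51}
  after event 4 (t=24: INC bar by 12): {bar=14, foo=51}
  after event 5 (t=29: DEC bar by 15): {bar=-1, foo=51}
  after event 6 (t=35: SET baz = 35): {bar=-1, baz=35, foo=51}
  after event 7 (t=38: DEC bar by 6): {bar=-7, baz=35, foo=51}
  after event 8 (t=44: SET foo = 49): {bar=-7, baz=35, foo=49}
  after event 9 (t=48: SET foo = 30): {bar=-7, baz=35, foo=30}
  after event 10 (t=54: INC bar by 5): {bar=-2, baz=35, foo=30}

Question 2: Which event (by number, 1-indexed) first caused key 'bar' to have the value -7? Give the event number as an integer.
Answer: 7

Derivation:
Looking for first event where bar becomes -7:
  event 1: bar = 2
  event 2: bar = 2
  event 3: bar = 2
  event 4: bar = 14
  event 5: bar = -1
  event 6: bar = -1
  event 7: bar -1 -> -7  <-- first match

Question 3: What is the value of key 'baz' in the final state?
Track key 'baz' through all 10 events:
  event 1 (t=2: INC bar by 2): baz unchanged
  event 2 (t=9: SET foo = 44): baz unchanged
  event 3 (t=15: INC foo by 7): baz unchanged
  event 4 (t=24: INC bar by 12): baz unchanged
  event 5 (t=29: DEC bar by 15): baz unchanged
  event 6 (t=35: SET baz = 35): baz (absent) -> 35
  event 7 (t=38: DEC bar by 6): baz unchanged
  event 8 (t=44: SET foo = 49): baz unchanged
  event 9 (t=48: SET foo = 30): baz unchanged
  event 10 (t=54: INC bar by 5): baz unchanged
Final: baz = 35

Answer: 35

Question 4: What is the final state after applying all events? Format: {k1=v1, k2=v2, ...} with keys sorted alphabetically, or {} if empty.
  after event 1 (t=2: INC bar by 2): {bar=2}
  after event 2 (t=9: SET foo = 44): {bar=2, foo=44}
  after event 3 (t=15: INC foo by 7): {bar=2, foo=51}
  after event 4 (t=24: INC bar by 12): {bar=14, foo=51}
  after event 5 (t=29: DEC bar by 15): {bar=-1, foo=51}
  after event 6 (t=35: SET baz = 35): {bar=-1, baz=35, foo=51}
  after event 7 (t=38: DEC bar by 6): {bar=-7, baz=35, foo=51}
  after event 8 (t=44: SET foo = 49): {bar=-7, baz=35, foo=49}
  after event 9 (t=48: SET foo = 30): {bar=-7, baz=35, foo=30}
  after event 10 (t=54: INC bar by 5): {bar=-2, baz=35, foo=30}

Answer: {bar=-2, baz=35, foo=30}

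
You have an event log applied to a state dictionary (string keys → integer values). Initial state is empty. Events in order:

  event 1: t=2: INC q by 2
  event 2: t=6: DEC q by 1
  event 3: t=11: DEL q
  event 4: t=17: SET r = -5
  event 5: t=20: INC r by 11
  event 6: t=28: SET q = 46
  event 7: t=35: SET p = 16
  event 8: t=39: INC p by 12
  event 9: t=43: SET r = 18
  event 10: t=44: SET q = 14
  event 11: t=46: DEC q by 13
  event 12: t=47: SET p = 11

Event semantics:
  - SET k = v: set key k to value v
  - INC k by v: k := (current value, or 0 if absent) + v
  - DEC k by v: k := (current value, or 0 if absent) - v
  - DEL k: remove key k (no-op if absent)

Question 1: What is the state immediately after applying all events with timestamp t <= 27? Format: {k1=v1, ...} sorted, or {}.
Answer: {r=6}

Derivation:
Apply events with t <= 27 (5 events):
  after event 1 (t=2: INC q by 2): {q=2}
  after event 2 (t=6: DEC q by 1): {q=1}
  after event 3 (t=11: DEL q): {}
  after event 4 (t=17: SET r = -5): {r=-5}
  after event 5 (t=20: INC r by 11): {r=6}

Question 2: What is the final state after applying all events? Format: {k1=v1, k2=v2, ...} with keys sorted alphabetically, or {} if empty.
Answer: {p=11, q=1, r=18}

Derivation:
  after event 1 (t=2: INC q by 2): {q=2}
  after event 2 (t=6: DEC q by 1): {q=1}
  after event 3 (t=11: DEL q): {}
  after event 4 (t=17: SET r = -5): {r=-5}
  after event 5 (t=20: INC r by 11): {r=6}
  after event 6 (t=28: SET q = 46): {q=46, r=6}
  after event 7 (t=35: SET p = 16): {p=16, q=46, r=6}
  after event 8 (t=39: INC p by 12): {p=28, q=46, r=6}
  after event 9 (t=43: SET r = 18): {p=28, q=46, r=18}
  after event 10 (t=44: SET q = 14): {p=28, q=14, r=18}
  after event 11 (t=46: DEC q by 13): {p=28, q=1, r=18}
  after event 12 (t=47: SET p = 11): {p=11, q=1, r=18}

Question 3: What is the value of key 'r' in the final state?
Track key 'r' through all 12 events:
  event 1 (t=2: INC q by 2): r unchanged
  event 2 (t=6: DEC q by 1): r unchanged
  event 3 (t=11: DEL q): r unchanged
  event 4 (t=17: SET r = -5): r (absent) -> -5
  event 5 (t=20: INC r by 11): r -5 -> 6
  event 6 (t=28: SET q = 46): r unchanged
  event 7 (t=35: SET p = 16): r unchanged
  event 8 (t=39: INC p by 12): r unchanged
  event 9 (t=43: SET r = 18): r 6 -> 18
  event 10 (t=44: SET q = 14): r unchanged
  event 11 (t=46: DEC q by 13): r unchanged
  event 12 (t=47: SET p = 11): r unchanged
Final: r = 18

Answer: 18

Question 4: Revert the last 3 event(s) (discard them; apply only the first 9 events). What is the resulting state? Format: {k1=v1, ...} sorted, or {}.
Keep first 9 events (discard last 3):
  after event 1 (t=2: INC q by 2): {q=2}
  after event 2 (t=6: DEC q by 1): {q=1}
  after event 3 (t=11: DEL q): {}
  after event 4 (t=17: SET r = -5): {r=-5}
  after event 5 (t=20: INC r by 11): {r=6}
  after event 6 (t=28: SET q = 46): {q=46, r=6}
  after event 7 (t=35: SET p = 16): {p=16, q=46, r=6}
  after event 8 (t=39: INC p by 12): {p=28, q=46, r=6}
  after event 9 (t=43: SET r = 18): {p=28, q=46, r=18}

Answer: {p=28, q=46, r=18}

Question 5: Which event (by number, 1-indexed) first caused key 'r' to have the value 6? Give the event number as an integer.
Answer: 5

Derivation:
Looking for first event where r becomes 6:
  event 4: r = -5
  event 5: r -5 -> 6  <-- first match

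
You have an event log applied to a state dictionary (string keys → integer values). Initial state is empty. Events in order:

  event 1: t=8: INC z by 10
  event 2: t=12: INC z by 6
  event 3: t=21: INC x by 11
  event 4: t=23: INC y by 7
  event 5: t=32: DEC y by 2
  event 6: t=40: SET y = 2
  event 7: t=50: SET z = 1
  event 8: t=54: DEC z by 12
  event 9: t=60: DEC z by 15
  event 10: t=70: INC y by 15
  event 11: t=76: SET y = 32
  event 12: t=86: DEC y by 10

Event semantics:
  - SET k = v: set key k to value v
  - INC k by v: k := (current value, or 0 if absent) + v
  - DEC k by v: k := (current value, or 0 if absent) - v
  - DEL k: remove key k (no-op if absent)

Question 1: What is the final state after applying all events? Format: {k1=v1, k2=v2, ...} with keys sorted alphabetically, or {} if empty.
Answer: {x=11, y=22, z=-26}

Derivation:
  after event 1 (t=8: INC z by 10): {z=10}
  after event 2 (t=12: INC z by 6): {z=16}
  after event 3 (t=21: INC x by 11): {x=11, z=16}
  after event 4 (t=23: INC y by 7): {x=11, y=7, z=16}
  after event 5 (t=32: DEC y by 2): {x=11, y=5, z=16}
  after event 6 (t=40: SET y = 2): {x=11, y=2, z=16}
  after event 7 (t=50: SET z = 1): {x=11, y=2, z=1}
  after event 8 (t=54: DEC z by 12): {x=11, y=2, z=-11}
  after event 9 (t=60: DEC z by 15): {x=11, y=2, z=-26}
  after event 10 (t=70: INC y by 15): {x=11, y=17, z=-26}
  after event 11 (t=76: SET y = 32): {x=11, y=32, z=-26}
  after event 12 (t=86: DEC y by 10): {x=11, y=22, z=-26}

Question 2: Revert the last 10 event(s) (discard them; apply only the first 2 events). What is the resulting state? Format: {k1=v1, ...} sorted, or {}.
Answer: {z=16}

Derivation:
Keep first 2 events (discard last 10):
  after event 1 (t=8: INC z by 10): {z=10}
  after event 2 (t=12: INC z by 6): {z=16}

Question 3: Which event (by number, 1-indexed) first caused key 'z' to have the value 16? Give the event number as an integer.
Answer: 2

Derivation:
Looking for first event where z becomes 16:
  event 1: z = 10
  event 2: z 10 -> 16  <-- first match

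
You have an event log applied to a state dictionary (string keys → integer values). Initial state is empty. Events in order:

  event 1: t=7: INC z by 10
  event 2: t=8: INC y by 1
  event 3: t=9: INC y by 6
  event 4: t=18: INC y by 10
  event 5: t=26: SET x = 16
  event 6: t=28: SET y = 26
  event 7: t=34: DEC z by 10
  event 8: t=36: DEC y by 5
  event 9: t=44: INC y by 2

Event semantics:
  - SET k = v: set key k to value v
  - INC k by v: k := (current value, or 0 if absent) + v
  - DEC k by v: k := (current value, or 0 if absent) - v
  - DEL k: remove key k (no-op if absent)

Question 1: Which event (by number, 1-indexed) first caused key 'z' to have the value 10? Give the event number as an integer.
Looking for first event where z becomes 10:
  event 1: z (absent) -> 10  <-- first match

Answer: 1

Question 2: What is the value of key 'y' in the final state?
Answer: 23

Derivation:
Track key 'y' through all 9 events:
  event 1 (t=7: INC z by 10): y unchanged
  event 2 (t=8: INC y by 1): y (absent) -> 1
  event 3 (t=9: INC y by 6): y 1 -> 7
  event 4 (t=18: INC y by 10): y 7 -> 17
  event 5 (t=26: SET x = 16): y unchanged
  event 6 (t=28: SET y = 26): y 17 -> 26
  event 7 (t=34: DEC z by 10): y unchanged
  event 8 (t=36: DEC y by 5): y 26 -> 21
  event 9 (t=44: INC y by 2): y 21 -> 23
Final: y = 23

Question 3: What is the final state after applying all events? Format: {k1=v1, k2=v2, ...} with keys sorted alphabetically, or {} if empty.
Answer: {x=16, y=23, z=0}

Derivation:
  after event 1 (t=7: INC z by 10): {z=10}
  after event 2 (t=8: INC y by 1): {y=1, z=10}
  after event 3 (t=9: INC y by 6): {y=7, z=10}
  after event 4 (t=18: INC y by 10): {y=17, z=10}
  after event 5 (t=26: SET x = 16): {x=16, y=17, z=10}
  after event 6 (t=28: SET y = 26): {x=16, y=26, z=10}
  after event 7 (t=34: DEC z by 10): {x=16, y=26, z=0}
  after event 8 (t=36: DEC y by 5): {x=16, y=21, z=0}
  after event 9 (t=44: INC y by 2): {x=16, y=23, z=0}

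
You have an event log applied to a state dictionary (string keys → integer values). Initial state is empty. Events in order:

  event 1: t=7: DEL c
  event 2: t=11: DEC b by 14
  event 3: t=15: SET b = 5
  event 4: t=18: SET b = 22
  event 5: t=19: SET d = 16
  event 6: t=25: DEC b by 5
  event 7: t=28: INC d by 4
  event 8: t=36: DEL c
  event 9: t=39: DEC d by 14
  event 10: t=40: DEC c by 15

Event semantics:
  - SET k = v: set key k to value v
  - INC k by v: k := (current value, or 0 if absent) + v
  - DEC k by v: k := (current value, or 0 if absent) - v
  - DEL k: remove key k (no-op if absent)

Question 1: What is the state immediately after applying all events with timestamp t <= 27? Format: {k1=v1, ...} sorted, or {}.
Answer: {b=17, d=16}

Derivation:
Apply events with t <= 27 (6 events):
  after event 1 (t=7: DEL c): {}
  after event 2 (t=11: DEC b by 14): {b=-14}
  after event 3 (t=15: SET b = 5): {b=5}
  after event 4 (t=18: SET b = 22): {b=22}
  after event 5 (t=19: SET d = 16): {b=22, d=16}
  after event 6 (t=25: DEC b by 5): {b=17, d=16}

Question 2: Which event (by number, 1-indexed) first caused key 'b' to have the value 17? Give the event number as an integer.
Answer: 6

Derivation:
Looking for first event where b becomes 17:
  event 2: b = -14
  event 3: b = 5
  event 4: b = 22
  event 5: b = 22
  event 6: b 22 -> 17  <-- first match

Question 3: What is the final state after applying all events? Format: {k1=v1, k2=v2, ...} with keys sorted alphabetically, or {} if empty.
Answer: {b=17, c=-15, d=6}

Derivation:
  after event 1 (t=7: DEL c): {}
  after event 2 (t=11: DEC b by 14): {b=-14}
  after event 3 (t=15: SET b = 5): {b=5}
  after event 4 (t=18: SET b = 22): {b=22}
  after event 5 (t=19: SET d = 16): {b=22, d=16}
  after event 6 (t=25: DEC b by 5): {b=17, d=16}
  after event 7 (t=28: INC d by 4): {b=17, d=20}
  after event 8 (t=36: DEL c): {b=17, d=20}
  after event 9 (t=39: DEC d by 14): {b=17, d=6}
  after event 10 (t=40: DEC c by 15): {b=17, c=-15, d=6}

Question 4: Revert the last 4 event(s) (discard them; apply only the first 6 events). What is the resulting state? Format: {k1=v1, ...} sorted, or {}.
Keep first 6 events (discard last 4):
  after event 1 (t=7: DEL c): {}
  after event 2 (t=11: DEC b by 14): {b=-14}
  after event 3 (t=15: SET b = 5): {b=5}
  after event 4 (t=18: SET b = 22): {b=22}
  after event 5 (t=19: SET d = 16): {b=22, d=16}
  after event 6 (t=25: DEC b by 5): {b=17, d=16}

Answer: {b=17, d=16}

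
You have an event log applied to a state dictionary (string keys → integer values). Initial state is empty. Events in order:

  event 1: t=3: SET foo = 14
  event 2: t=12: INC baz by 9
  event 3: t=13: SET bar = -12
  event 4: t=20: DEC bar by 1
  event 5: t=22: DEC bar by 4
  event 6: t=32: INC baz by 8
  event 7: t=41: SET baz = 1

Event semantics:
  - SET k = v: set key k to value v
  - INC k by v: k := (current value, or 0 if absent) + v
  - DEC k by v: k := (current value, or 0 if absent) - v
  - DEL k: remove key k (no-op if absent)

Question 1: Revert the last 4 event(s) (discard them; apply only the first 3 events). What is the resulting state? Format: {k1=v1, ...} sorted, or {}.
Keep first 3 events (discard last 4):
  after event 1 (t=3: SET foo = 14): {foo=14}
  after event 2 (t=12: INC baz by 9): {baz=9, foo=14}
  after event 3 (t=13: SET bar = -12): {bar=-12, baz=9, foo=14}

Answer: {bar=-12, baz=9, foo=14}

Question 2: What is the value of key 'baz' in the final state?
Answer: 1

Derivation:
Track key 'baz' through all 7 events:
  event 1 (t=3: SET foo = 14): baz unchanged
  event 2 (t=12: INC baz by 9): baz (absent) -> 9
  event 3 (t=13: SET bar = -12): baz unchanged
  event 4 (t=20: DEC bar by 1): baz unchanged
  event 5 (t=22: DEC bar by 4): baz unchanged
  event 6 (t=32: INC baz by 8): baz 9 -> 17
  event 7 (t=41: SET baz = 1): baz 17 -> 1
Final: baz = 1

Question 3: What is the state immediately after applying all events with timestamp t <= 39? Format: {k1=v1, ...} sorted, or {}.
Answer: {bar=-17, baz=17, foo=14}

Derivation:
Apply events with t <= 39 (6 events):
  after event 1 (t=3: SET foo = 14): {foo=14}
  after event 2 (t=12: INC baz by 9): {baz=9, foo=14}
  after event 3 (t=13: SET bar = -12): {bar=-12, baz=9, foo=14}
  after event 4 (t=20: DEC bar by 1): {bar=-13, baz=9, foo=14}
  after event 5 (t=22: DEC bar by 4): {bar=-17, baz=9, foo=14}
  after event 6 (t=32: INC baz by 8): {bar=-17, baz=17, foo=14}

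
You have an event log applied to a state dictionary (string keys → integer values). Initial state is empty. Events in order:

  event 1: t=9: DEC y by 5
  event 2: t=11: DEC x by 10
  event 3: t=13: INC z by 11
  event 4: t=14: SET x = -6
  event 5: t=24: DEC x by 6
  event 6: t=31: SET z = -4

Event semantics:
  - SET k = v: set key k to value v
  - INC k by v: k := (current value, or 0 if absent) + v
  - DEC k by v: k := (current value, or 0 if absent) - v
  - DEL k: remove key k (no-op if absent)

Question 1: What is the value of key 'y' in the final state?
Answer: -5

Derivation:
Track key 'y' through all 6 events:
  event 1 (t=9: DEC y by 5): y (absent) -> -5
  event 2 (t=11: DEC x by 10): y unchanged
  event 3 (t=13: INC z by 11): y unchanged
  event 4 (t=14: SET x = -6): y unchanged
  event 5 (t=24: DEC x by 6): y unchanged
  event 6 (t=31: SET z = -4): y unchanged
Final: y = -5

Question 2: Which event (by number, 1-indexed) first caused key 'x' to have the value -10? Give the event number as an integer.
Looking for first event where x becomes -10:
  event 2: x (absent) -> -10  <-- first match

Answer: 2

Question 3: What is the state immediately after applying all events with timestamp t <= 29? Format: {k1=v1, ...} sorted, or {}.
Apply events with t <= 29 (5 events):
  after event 1 (t=9: DEC y by 5): {y=-5}
  after event 2 (t=11: DEC x by 10): {x=-10, y=-5}
  after event 3 (t=13: INC z by 11): {x=-10, y=-5, z=11}
  after event 4 (t=14: SET x = -6): {x=-6, y=-5, z=11}
  after event 5 (t=24: DEC x by 6): {x=-12, y=-5, z=11}

Answer: {x=-12, y=-5, z=11}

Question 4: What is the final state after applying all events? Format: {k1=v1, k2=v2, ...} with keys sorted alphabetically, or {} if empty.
Answer: {x=-12, y=-5, z=-4}

Derivation:
  after event 1 (t=9: DEC y by 5): {y=-5}
  after event 2 (t=11: DEC x by 10): {x=-10, y=-5}
  after event 3 (t=13: INC z by 11): {x=-10, y=-5, z=11}
  after event 4 (t=14: SET x = -6): {x=-6, y=-5, z=11}
  after event 5 (t=24: DEC x by 6): {x=-12, y=-5, z=11}
  after event 6 (t=31: SET z = -4): {x=-12, y=-5, z=-4}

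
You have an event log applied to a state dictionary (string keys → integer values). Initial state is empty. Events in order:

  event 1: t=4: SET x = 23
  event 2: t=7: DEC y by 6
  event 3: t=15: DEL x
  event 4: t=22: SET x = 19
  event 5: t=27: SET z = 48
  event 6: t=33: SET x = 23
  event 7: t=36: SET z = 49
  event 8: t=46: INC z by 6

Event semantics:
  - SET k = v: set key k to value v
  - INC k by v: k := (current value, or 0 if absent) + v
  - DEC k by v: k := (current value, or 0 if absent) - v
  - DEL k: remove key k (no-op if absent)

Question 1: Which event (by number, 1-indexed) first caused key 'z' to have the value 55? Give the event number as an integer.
Answer: 8

Derivation:
Looking for first event where z becomes 55:
  event 5: z = 48
  event 6: z = 48
  event 7: z = 49
  event 8: z 49 -> 55  <-- first match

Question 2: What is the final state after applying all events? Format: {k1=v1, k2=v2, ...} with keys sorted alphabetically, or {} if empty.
Answer: {x=23, y=-6, z=55}

Derivation:
  after event 1 (t=4: SET x = 23): {x=23}
  after event 2 (t=7: DEC y by 6): {x=23, y=-6}
  after event 3 (t=15: DEL x): {y=-6}
  after event 4 (t=22: SET x = 19): {x=19, y=-6}
  after event 5 (t=27: SET z = 48): {x=19, y=-6, z=48}
  after event 6 (t=33: SET x = 23): {x=23, y=-6, z=48}
  after event 7 (t=36: SET z = 49): {x=23, y=-6, z=49}
  after event 8 (t=46: INC z by 6): {x=23, y=-6, z=55}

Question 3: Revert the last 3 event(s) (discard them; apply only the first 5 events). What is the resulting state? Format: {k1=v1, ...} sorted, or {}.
Answer: {x=19, y=-6, z=48}

Derivation:
Keep first 5 events (discard last 3):
  after event 1 (t=4: SET x = 23): {x=23}
  after event 2 (t=7: DEC y by 6): {x=23, y=-6}
  after event 3 (t=15: DEL x): {y=-6}
  after event 4 (t=22: SET x = 19): {x=19, y=-6}
  after event 5 (t=27: SET z = 48): {x=19, y=-6, z=48}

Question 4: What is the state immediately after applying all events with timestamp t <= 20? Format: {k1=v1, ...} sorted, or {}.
Apply events with t <= 20 (3 events):
  after event 1 (t=4: SET x = 23): {x=23}
  after event 2 (t=7: DEC y by 6): {x=23, y=-6}
  after event 3 (t=15: DEL x): {y=-6}

Answer: {y=-6}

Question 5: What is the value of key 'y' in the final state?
Track key 'y' through all 8 events:
  event 1 (t=4: SET x = 23): y unchanged
  event 2 (t=7: DEC y by 6): y (absent) -> -6
  event 3 (t=15: DEL x): y unchanged
  event 4 (t=22: SET x = 19): y unchanged
  event 5 (t=27: SET z = 48): y unchanged
  event 6 (t=33: SET x = 23): y unchanged
  event 7 (t=36: SET z = 49): y unchanged
  event 8 (t=46: INC z by 6): y unchanged
Final: y = -6

Answer: -6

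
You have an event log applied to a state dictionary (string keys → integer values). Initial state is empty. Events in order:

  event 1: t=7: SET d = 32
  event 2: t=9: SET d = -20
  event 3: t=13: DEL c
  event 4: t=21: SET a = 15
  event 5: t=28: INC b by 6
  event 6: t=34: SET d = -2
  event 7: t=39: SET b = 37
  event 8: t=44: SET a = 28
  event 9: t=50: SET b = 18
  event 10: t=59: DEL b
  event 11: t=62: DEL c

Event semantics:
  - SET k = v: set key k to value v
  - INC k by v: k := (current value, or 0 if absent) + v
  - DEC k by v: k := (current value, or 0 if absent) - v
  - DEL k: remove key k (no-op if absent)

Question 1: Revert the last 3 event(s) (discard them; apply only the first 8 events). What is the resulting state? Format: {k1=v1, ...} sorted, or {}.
Answer: {a=28, b=37, d=-2}

Derivation:
Keep first 8 events (discard last 3):
  after event 1 (t=7: SET d = 32): {d=32}
  after event 2 (t=9: SET d = -20): {d=-20}
  after event 3 (t=13: DEL c): {d=-20}
  after event 4 (t=21: SET a = 15): {a=15, d=-20}
  after event 5 (t=28: INC b by 6): {a=15, b=6, d=-20}
  after event 6 (t=34: SET d = -2): {a=15, b=6, d=-2}
  after event 7 (t=39: SET b = 37): {a=15, b=37, d=-2}
  after event 8 (t=44: SET a = 28): {a=28, b=37, d=-2}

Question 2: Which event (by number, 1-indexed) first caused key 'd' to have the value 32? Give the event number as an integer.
Answer: 1

Derivation:
Looking for first event where d becomes 32:
  event 1: d (absent) -> 32  <-- first match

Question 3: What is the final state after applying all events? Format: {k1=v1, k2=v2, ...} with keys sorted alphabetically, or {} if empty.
  after event 1 (t=7: SET d = 32): {d=32}
  after event 2 (t=9: SET d = -20): {d=-20}
  after event 3 (t=13: DEL c): {d=-20}
  after event 4 (t=21: SET a = 15): {a=15, d=-20}
  after event 5 (t=28: INC b by 6): {a=15, b=6, d=-20}
  after event 6 (t=34: SET d = -2): {a=15, b=6, d=-2}
  after event 7 (t=39: SET b = 37): {a=15, b=37, d=-2}
  after event 8 (t=44: SET a = 28): {a=28, b=37, d=-2}
  after event 9 (t=50: SET b = 18): {a=28, b=18, d=-2}
  after event 10 (t=59: DEL b): {a=28, d=-2}
  after event 11 (t=62: DEL c): {a=28, d=-2}

Answer: {a=28, d=-2}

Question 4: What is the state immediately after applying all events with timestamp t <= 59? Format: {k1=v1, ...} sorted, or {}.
Answer: {a=28, d=-2}

Derivation:
Apply events with t <= 59 (10 events):
  after event 1 (t=7: SET d = 32): {d=32}
  after event 2 (t=9: SET d = -20): {d=-20}
  after event 3 (t=13: DEL c): {d=-20}
  after event 4 (t=21: SET a = 15): {a=15, d=-20}
  after event 5 (t=28: INC b by 6): {a=15, b=6, d=-20}
  after event 6 (t=34: SET d = -2): {a=15, b=6, d=-2}
  after event 7 (t=39: SET b = 37): {a=15, b=37, d=-2}
  after event 8 (t=44: SET a = 28): {a=28, b=37, d=-2}
  after event 9 (t=50: SET b = 18): {a=28, b=18, d=-2}
  after event 10 (t=59: DEL b): {a=28, d=-2}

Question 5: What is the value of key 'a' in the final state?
Answer: 28

Derivation:
Track key 'a' through all 11 events:
  event 1 (t=7: SET d = 32): a unchanged
  event 2 (t=9: SET d = -20): a unchanged
  event 3 (t=13: DEL c): a unchanged
  event 4 (t=21: SET a = 15): a (absent) -> 15
  event 5 (t=28: INC b by 6): a unchanged
  event 6 (t=34: SET d = -2): a unchanged
  event 7 (t=39: SET b = 37): a unchanged
  event 8 (t=44: SET a = 28): a 15 -> 28
  event 9 (t=50: SET b = 18): a unchanged
  event 10 (t=59: DEL b): a unchanged
  event 11 (t=62: DEL c): a unchanged
Final: a = 28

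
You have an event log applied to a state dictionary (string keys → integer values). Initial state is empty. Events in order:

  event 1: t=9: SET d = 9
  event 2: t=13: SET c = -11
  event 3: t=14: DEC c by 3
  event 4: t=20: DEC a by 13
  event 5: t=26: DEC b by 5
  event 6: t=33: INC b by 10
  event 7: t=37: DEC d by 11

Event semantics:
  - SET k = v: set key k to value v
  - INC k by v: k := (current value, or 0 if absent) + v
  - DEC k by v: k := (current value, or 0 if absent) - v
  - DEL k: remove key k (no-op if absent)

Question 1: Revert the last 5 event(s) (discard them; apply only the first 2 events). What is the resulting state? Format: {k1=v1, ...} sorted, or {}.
Answer: {c=-11, d=9}

Derivation:
Keep first 2 events (discard last 5):
  after event 1 (t=9: SET d = 9): {d=9}
  after event 2 (t=13: SET c = -11): {c=-11, d=9}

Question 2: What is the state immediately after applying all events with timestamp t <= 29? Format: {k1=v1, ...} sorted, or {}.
Answer: {a=-13, b=-5, c=-14, d=9}

Derivation:
Apply events with t <= 29 (5 events):
  after event 1 (t=9: SET d = 9): {d=9}
  after event 2 (t=13: SET c = -11): {c=-11, d=9}
  after event 3 (t=14: DEC c by 3): {c=-14, d=9}
  after event 4 (t=20: DEC a by 13): {a=-13, c=-14, d=9}
  after event 5 (t=26: DEC b by 5): {a=-13, b=-5, c=-14, d=9}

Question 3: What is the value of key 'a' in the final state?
Track key 'a' through all 7 events:
  event 1 (t=9: SET d = 9): a unchanged
  event 2 (t=13: SET c = -11): a unchanged
  event 3 (t=14: DEC c by 3): a unchanged
  event 4 (t=20: DEC a by 13): a (absent) -> -13
  event 5 (t=26: DEC b by 5): a unchanged
  event 6 (t=33: INC b by 10): a unchanged
  event 7 (t=37: DEC d by 11): a unchanged
Final: a = -13

Answer: -13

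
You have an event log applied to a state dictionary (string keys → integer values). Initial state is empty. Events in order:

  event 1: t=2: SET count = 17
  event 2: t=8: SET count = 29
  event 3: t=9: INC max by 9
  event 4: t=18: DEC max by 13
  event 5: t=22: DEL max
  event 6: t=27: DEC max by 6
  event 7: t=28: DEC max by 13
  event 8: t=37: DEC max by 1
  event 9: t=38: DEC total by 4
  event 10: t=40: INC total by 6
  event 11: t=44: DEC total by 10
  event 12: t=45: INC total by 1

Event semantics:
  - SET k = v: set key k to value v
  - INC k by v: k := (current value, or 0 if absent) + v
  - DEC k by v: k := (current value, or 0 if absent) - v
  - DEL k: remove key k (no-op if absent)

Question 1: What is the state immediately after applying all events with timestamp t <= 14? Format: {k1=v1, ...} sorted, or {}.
Answer: {count=29, max=9}

Derivation:
Apply events with t <= 14 (3 events):
  after event 1 (t=2: SET count = 17): {count=17}
  after event 2 (t=8: SET count = 29): {count=29}
  after event 3 (t=9: INC max by 9): {count=29, max=9}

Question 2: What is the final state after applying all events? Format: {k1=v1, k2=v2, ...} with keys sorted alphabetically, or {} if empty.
  after event 1 (t=2: SET count = 17): {count=17}
  after event 2 (t=8: SET count = 29): {count=29}
  after event 3 (t=9: INC max by 9): {count=29, max=9}
  after event 4 (t=18: DEC max by 13): {count=29, max=-4}
  after event 5 (t=22: DEL max): {count=29}
  after event 6 (t=27: DEC max by 6): {count=29, max=-6}
  after event 7 (t=28: DEC max by 13): {count=29, max=-19}
  after event 8 (t=37: DEC max by 1): {count=29, max=-20}
  after event 9 (t=38: DEC total by 4): {count=29, max=-20, total=-4}
  after event 10 (t=40: INC total by 6): {count=29, max=-20, total=2}
  after event 11 (t=44: DEC total by 10): {count=29, max=-20, total=-8}
  after event 12 (t=45: INC total by 1): {count=29, max=-20, total=-7}

Answer: {count=29, max=-20, total=-7}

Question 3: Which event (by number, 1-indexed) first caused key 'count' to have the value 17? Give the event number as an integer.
Looking for first event where count becomes 17:
  event 1: count (absent) -> 17  <-- first match

Answer: 1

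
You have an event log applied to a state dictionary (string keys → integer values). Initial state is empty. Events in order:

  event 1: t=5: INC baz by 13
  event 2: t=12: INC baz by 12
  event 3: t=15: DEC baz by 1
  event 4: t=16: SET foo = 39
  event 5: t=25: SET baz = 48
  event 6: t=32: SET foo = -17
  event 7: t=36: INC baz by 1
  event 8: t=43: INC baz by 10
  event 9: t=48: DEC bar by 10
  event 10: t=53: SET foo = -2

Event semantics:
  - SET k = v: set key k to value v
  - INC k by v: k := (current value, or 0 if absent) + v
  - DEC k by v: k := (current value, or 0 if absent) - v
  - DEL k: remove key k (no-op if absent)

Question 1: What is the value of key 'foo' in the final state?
Track key 'foo' through all 10 events:
  event 1 (t=5: INC baz by 13): foo unchanged
  event 2 (t=12: INC baz by 12): foo unchanged
  event 3 (t=15: DEC baz by 1): foo unchanged
  event 4 (t=16: SET foo = 39): foo (absent) -> 39
  event 5 (t=25: SET baz = 48): foo unchanged
  event 6 (t=32: SET foo = -17): foo 39 -> -17
  event 7 (t=36: INC baz by 1): foo unchanged
  event 8 (t=43: INC baz by 10): foo unchanged
  event 9 (t=48: DEC bar by 10): foo unchanged
  event 10 (t=53: SET foo = -2): foo -17 -> -2
Final: foo = -2

Answer: -2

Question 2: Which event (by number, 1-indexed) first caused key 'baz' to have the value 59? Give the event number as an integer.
Looking for first event where baz becomes 59:
  event 1: baz = 13
  event 2: baz = 25
  event 3: baz = 24
  event 4: baz = 24
  event 5: baz = 48
  event 6: baz = 48
  event 7: baz = 49
  event 8: baz 49 -> 59  <-- first match

Answer: 8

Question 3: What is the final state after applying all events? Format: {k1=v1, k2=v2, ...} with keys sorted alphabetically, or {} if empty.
  after event 1 (t=5: INC baz by 13): {baz=13}
  after event 2 (t=12: INC baz by 12): {baz=25}
  after event 3 (t=15: DEC baz by 1): {baz=24}
  after event 4 (t=16: SET foo = 39): {baz=24, foo=39}
  after event 5 (t=25: SET baz = 48): {baz=48, foo=39}
  after event 6 (t=32: SET foo = -17): {baz=48, foo=-17}
  after event 7 (t=36: INC baz by 1): {baz=49, foo=-17}
  after event 8 (t=43: INC baz by 10): {baz=59, foo=-17}
  after event 9 (t=48: DEC bar by 10): {bar=-10, baz=59, foo=-17}
  after event 10 (t=53: SET foo = -2): {bar=-10, baz=59, foo=-2}

Answer: {bar=-10, baz=59, foo=-2}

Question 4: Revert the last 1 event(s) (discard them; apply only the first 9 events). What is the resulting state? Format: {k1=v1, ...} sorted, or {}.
Keep first 9 events (discard last 1):
  after event 1 (t=5: INC baz by 13): {baz=13}
  after event 2 (t=12: INC baz by 12): {baz=25}
  after event 3 (t=15: DEC baz by 1): {baz=24}
  after event 4 (t=16: SET foo = 39): {baz=24, foo=39}
  after event 5 (t=25: SET baz = 48): {baz=48, foo=39}
  after event 6 (t=32: SET foo = -17): {baz=48, foo=-17}
  after event 7 (t=36: INC baz by 1): {baz=49, foo=-17}
  after event 8 (t=43: INC baz by 10): {baz=59, foo=-17}
  after event 9 (t=48: DEC bar by 10): {bar=-10, baz=59, foo=-17}

Answer: {bar=-10, baz=59, foo=-17}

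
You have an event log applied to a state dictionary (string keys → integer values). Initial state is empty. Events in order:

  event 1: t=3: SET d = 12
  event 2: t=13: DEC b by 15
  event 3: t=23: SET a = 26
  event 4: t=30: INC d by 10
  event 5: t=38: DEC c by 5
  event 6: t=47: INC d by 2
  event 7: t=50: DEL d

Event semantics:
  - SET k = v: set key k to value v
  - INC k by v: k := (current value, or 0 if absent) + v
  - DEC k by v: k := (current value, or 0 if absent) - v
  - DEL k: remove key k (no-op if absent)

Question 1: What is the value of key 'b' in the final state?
Track key 'b' through all 7 events:
  event 1 (t=3: SET d = 12): b unchanged
  event 2 (t=13: DEC b by 15): b (absent) -> -15
  event 3 (t=23: SET a = 26): b unchanged
  event 4 (t=30: INC d by 10): b unchanged
  event 5 (t=38: DEC c by 5): b unchanged
  event 6 (t=47: INC d by 2): b unchanged
  event 7 (t=50: DEL d): b unchanged
Final: b = -15

Answer: -15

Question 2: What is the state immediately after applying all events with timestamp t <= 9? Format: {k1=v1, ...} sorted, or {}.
Apply events with t <= 9 (1 events):
  after event 1 (t=3: SET d = 12): {d=12}

Answer: {d=12}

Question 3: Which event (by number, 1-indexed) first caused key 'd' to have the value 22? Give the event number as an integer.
Answer: 4

Derivation:
Looking for first event where d becomes 22:
  event 1: d = 12
  event 2: d = 12
  event 3: d = 12
  event 4: d 12 -> 22  <-- first match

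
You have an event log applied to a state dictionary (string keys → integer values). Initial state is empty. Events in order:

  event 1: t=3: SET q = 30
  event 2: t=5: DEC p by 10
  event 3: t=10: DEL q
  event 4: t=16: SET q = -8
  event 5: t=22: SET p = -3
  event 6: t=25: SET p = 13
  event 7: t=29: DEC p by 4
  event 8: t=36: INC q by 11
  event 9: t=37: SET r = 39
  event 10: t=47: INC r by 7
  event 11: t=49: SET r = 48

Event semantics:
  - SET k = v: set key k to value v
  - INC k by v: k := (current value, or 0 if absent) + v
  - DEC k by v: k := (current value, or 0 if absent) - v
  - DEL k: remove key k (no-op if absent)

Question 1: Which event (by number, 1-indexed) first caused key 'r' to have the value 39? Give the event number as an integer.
Answer: 9

Derivation:
Looking for first event where r becomes 39:
  event 9: r (absent) -> 39  <-- first match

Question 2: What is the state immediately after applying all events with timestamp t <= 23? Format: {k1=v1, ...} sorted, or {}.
Answer: {p=-3, q=-8}

Derivation:
Apply events with t <= 23 (5 events):
  after event 1 (t=3: SET q = 30): {q=30}
  after event 2 (t=5: DEC p by 10): {p=-10, q=30}
  after event 3 (t=10: DEL q): {p=-10}
  after event 4 (t=16: SET q = -8): {p=-10, q=-8}
  after event 5 (t=22: SET p = -3): {p=-3, q=-8}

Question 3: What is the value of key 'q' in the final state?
Track key 'q' through all 11 events:
  event 1 (t=3: SET q = 30): q (absent) -> 30
  event 2 (t=5: DEC p by 10): q unchanged
  event 3 (t=10: DEL q): q 30 -> (absent)
  event 4 (t=16: SET q = -8): q (absent) -> -8
  event 5 (t=22: SET p = -3): q unchanged
  event 6 (t=25: SET p = 13): q unchanged
  event 7 (t=29: DEC p by 4): q unchanged
  event 8 (t=36: INC q by 11): q -8 -> 3
  event 9 (t=37: SET r = 39): q unchanged
  event 10 (t=47: INC r by 7): q unchanged
  event 11 (t=49: SET r = 48): q unchanged
Final: q = 3

Answer: 3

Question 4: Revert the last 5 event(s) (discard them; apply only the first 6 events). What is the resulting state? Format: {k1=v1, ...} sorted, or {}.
Keep first 6 events (discard last 5):
  after event 1 (t=3: SET q = 30): {q=30}
  after event 2 (t=5: DEC p by 10): {p=-10, q=30}
  after event 3 (t=10: DEL q): {p=-10}
  after event 4 (t=16: SET q = -8): {p=-10, q=-8}
  after event 5 (t=22: SET p = -3): {p=-3, q=-8}
  after event 6 (t=25: SET p = 13): {p=13, q=-8}

Answer: {p=13, q=-8}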